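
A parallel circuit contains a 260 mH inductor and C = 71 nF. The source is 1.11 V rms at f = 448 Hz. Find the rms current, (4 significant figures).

1.295 mA

ω = 2πf = 2815 rad/s
X_L = ωL = 731.9 Ω
X_C = 1/(ωC) = 5004 Ω
Parallel: admittances add. Y = 1/(jωL) + jωC
Y = (0 − j0.001167) S
|Y| = 0.001167 S → |Z| = 1/|Y| = 857.3 Ω, ∠Z = −∠Y = 90.00°
I = V/|Z| = 1.11/857.3 = 1.295 mA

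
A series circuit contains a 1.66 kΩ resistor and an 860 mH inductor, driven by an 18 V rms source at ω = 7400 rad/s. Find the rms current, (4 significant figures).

X_L = ωL = 6364 Ω
Z = 1660 + j6364 Ω
|Z| = √(1660² + 6364²) = 6577 Ω
I = V/|Z| = 18/6577 = 2.737 mA

2.737 mA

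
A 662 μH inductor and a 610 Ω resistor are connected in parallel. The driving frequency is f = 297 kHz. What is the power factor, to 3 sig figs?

0.897

ω = 2πf = 1.866e+06 rad/s
X_L = ωL = 1240 Ω
Parallel: admittances add. Y = 1/R + 1/(jωL)
Y = (0.00164 − j0.000809) S
|Y| = 0.00183 S → |Z| = 1/|Y| = 547 Ω, ∠Z = −∠Y = 26.3°
cos φ = cos(26.3°) = 0.897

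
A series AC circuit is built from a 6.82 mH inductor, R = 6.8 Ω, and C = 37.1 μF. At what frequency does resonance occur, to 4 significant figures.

316.4 Hz

ω₀ = 1/√(LC) = 1/√(0.00682 × 3.71e-05) = 1988 rad/s
f₀ = ω₀/(2π) = 316.4 Hz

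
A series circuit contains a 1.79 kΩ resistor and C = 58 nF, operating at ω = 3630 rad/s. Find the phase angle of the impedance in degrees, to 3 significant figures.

X_C = 1/(ωC) = 4750 Ω
Z = 1790 − j4750 Ω
|Z| = √(1790² + 4750²) = 5080 Ω
∠Z = arctan(-4750/1790) = -69.4°

-69.4°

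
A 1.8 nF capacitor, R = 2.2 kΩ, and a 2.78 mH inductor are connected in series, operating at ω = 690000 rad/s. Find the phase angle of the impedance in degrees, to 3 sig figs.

26.8°

X_L = ωL = 1920 Ω
X_C = 1/(ωC) = 805 Ω
Net reactance X = X_L − X_C = 1110 Ω
Z = 2200 + j1110 Ω
|Z| = √(2200² + 1110²) = 2470 Ω
∠Z = arctan(1110/2200) = 26.8°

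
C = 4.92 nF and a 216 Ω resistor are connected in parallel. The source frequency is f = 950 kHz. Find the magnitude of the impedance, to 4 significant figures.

33.64 Ω

ω = 2πf = 5.969e+06 rad/s
X_C = 1/(ωC) = 34.05 Ω
Parallel: admittances add. Y = 1/R + jωC
Y = (0.004630 + j0.02937) S
|Y| = 0.02973 S → |Z| = 1/|Y| = 33.64 Ω, ∠Z = −∠Y = -81.04°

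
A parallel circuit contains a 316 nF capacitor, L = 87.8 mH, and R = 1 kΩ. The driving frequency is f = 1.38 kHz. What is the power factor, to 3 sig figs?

0.574

ω = 2πf = 8671 rad/s
X_L = ωL = 761 Ω
X_C = 1/(ωC) = 365 Ω
Parallel: admittances add. Y = 1/R + 1/(jωL) + jωC
Y = (0.00100 + j0.00143) S
|Y| = 0.00174 S → |Z| = 1/|Y| = 574 Ω, ∠Z = −∠Y = -55.0°
cos φ = cos(-55.0°) = 0.574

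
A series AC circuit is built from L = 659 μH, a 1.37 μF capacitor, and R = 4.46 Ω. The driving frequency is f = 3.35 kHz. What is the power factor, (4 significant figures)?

0.2096

ω = 2πf = 21050 rad/s
X_L = ωL = 13.87 Ω
X_C = 1/(ωC) = 34.68 Ω
Net reactance X = X_L − X_C = -20.81 Ω
Z = 4.460 − j20.81 Ω
|Z| = √(4.460² + 20.81²) = 21.28 Ω
∠Z = arctan(-20.81/4.460) = -77.90°
cos φ = cos(-77.90°) = 0.2096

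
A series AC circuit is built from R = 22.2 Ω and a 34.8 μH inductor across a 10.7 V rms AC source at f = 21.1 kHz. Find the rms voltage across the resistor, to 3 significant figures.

10.5 V

ω = 2πf = 132600 rad/s
X_L = ωL = 4.61 Ω
Z = 22.2 + j4.61 Ω
|Z| = √(22.2² + 4.61²) = 22.7 Ω
I = V/|Z| = 472 mA
V_R = I·|Z_R| = 0.472 × 22.2 = 10.5 V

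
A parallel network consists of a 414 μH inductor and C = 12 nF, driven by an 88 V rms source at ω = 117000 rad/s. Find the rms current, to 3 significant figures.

X_L = ωL = 48.4 Ω
X_C = 1/(ωC) = 712 Ω
Parallel: admittances add. Y = 1/(jωL) + jωC
Y = (0 − j0.0192) S
|Y| = 0.0192 S → |Z| = 1/|Y| = 52.0 Ω, ∠Z = −∠Y = 90.0°
I = V/|Z| = 88/52.0 = 1.69 A

1.69 A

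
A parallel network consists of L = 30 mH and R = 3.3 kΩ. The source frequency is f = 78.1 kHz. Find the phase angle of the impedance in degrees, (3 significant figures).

12.6°

ω = 2πf = 490700 rad/s
X_L = ωL = 14700 Ω
Parallel: admittances add. Y = 1/R + 1/(jωL)
Y = (0.000303 − j6.79e-05) S
|Y| = 0.000311 S → |Z| = 1/|Y| = 3220 Ω, ∠Z = −∠Y = 12.6°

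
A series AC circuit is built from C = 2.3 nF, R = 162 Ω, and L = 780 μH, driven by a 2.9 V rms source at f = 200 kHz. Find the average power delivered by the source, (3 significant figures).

ω = 2πf = 1.257e+06 rad/s
X_L = ωL = 980 Ω
X_C = 1/(ωC) = 346 Ω
Net reactance X = X_L − X_C = 634 Ω
Z = 162 + j634 Ω
|Z| = √(162² + 634²) = 655 Ω
∠Z = arctan(634/162) = 75.7°
I = V/|Z| = 4.43 mA
P = VI cos φ = 2.9 × 0.00443 × cos(75.7°) = 3.18 mW

3.18 mW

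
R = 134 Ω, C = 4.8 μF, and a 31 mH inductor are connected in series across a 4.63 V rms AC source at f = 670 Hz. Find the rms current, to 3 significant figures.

ω = 2πf = 4210 rad/s
X_L = ωL = 131 Ω
X_C = 1/(ωC) = 49.5 Ω
Net reactance X = X_L − X_C = 81.0 Ω
Z = 134 + j81.0 Ω
|Z| = √(134² + 81.0²) = 157 Ω
I = V/|Z| = 4.63/157 = 29.6 mA

29.6 mA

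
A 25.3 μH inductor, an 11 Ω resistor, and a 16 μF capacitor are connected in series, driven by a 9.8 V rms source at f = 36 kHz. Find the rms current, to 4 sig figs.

ω = 2πf = 226200 rad/s
X_L = ωL = 5.723 Ω
X_C = 1/(ωC) = 0.2763 Ω
Net reactance X = X_L − X_C = 5.446 Ω
Z = 11.00 + j5.446 Ω
|Z| = √(11.00² + 5.446²) = 12.27 Ω
I = V/|Z| = 9.8/12.27 = 798.4 mA

798.4 mA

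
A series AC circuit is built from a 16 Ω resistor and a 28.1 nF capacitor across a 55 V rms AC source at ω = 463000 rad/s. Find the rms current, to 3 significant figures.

X_C = 1/(ωC) = 76.9 Ω
Z = 16.0 − j76.9 Ω
|Z| = √(16.0² + 76.9²) = 78.5 Ω
I = V/|Z| = 55/78.5 = 701 mA

701 mA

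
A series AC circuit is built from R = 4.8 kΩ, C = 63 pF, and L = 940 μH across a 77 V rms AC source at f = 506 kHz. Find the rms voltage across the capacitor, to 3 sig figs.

ω = 2πf = 3.179e+06 rad/s
X_L = ωL = 2990 Ω
X_C = 1/(ωC) = 4990 Ω
Net reactance X = X_L − X_C = -2000 Ω
Z = 4800 − j2000 Ω
|Z| = √(4800² + 2000²) = 5200 Ω
I = V/|Z| = 14.8 mA
V_C = I·|Z_C| = 0.0148 × 4990 = 73.9 V

73.9 V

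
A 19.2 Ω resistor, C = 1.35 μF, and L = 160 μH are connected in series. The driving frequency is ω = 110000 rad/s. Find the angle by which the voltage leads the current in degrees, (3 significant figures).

29.5°

X_L = ωL = 17.6 Ω
X_C = 1/(ωC) = 6.73 Ω
Net reactance X = X_L − X_C = 10.9 Ω
Z = 19.2 + j10.9 Ω
|Z| = √(19.2² + 10.9²) = 22.1 Ω
∠Z = arctan(10.9/19.2) = 29.5°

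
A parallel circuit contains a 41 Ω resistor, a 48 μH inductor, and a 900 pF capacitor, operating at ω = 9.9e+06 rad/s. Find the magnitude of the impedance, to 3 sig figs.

X_L = ωL = 475 Ω
X_C = 1/(ωC) = 112 Ω
Parallel: admittances add. Y = 1/R + 1/(jωL) + jωC
Y = (0.0244 + j0.00681) S
|Y| = 0.0253 S → |Z| = 1/|Y| = 39.5 Ω, ∠Z = −∠Y = -15.6°

39.5 Ω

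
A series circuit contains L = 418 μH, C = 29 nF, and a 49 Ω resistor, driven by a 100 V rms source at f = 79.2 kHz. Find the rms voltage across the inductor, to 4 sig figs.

ω = 2πf = 497600 rad/s
X_L = ωL = 208.0 Ω
X_C = 1/(ωC) = 69.29 Ω
Net reactance X = X_L − X_C = 138.7 Ω
Z = 49.00 + j138.7 Ω
|Z| = √(49.00² + 138.7²) = 147.1 Ω
I = V/|Z| = 679.7 mA
V_L = I·|Z_L| = 0.6797 × 208.0 = 141.4 V

141.4 V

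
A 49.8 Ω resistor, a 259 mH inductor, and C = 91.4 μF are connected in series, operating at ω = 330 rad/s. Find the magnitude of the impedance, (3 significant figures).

X_L = ωL = 85.5 Ω
X_C = 1/(ωC) = 33.2 Ω
Net reactance X = X_L − X_C = 52.3 Ω
Z = 49.8 + j52.3 Ω
|Z| = √(49.8² + 52.3²) = 72.2 Ω

72.2 Ω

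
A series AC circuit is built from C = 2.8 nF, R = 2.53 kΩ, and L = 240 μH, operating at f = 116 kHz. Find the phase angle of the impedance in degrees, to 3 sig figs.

ω = 2πf = 728800 rad/s
X_L = ωL = 175 Ω
X_C = 1/(ωC) = 490 Ω
Net reactance X = X_L − X_C = -315 Ω
Z = 2530 − j315 Ω
|Z| = √(2530² + 315²) = 2550 Ω
∠Z = arctan(-315/2530) = -7.10°

-7.10°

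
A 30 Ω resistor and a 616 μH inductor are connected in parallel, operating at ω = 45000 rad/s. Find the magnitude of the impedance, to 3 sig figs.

20.4 Ω

X_L = ωL = 27.7 Ω
Parallel: admittances add. Y = 1/R + 1/(jωL)
Y = (0.0333 − j0.0361) S
|Y| = 0.0491 S → |Z| = 1/|Y| = 20.4 Ω, ∠Z = −∠Y = 47.3°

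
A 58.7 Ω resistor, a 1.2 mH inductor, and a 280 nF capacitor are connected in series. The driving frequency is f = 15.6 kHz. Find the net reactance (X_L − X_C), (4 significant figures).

ω = 2πf = 98020 rad/s
X_L = ωL = 117.6 Ω
X_C = 1/(ωC) = 36.44 Ω
X = 117.6 − 36.44 = 81.18 Ω

81.18 Ω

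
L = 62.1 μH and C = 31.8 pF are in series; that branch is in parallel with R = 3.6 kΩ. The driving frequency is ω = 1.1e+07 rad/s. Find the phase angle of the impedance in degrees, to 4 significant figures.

X_L = ωL = 683.1 Ω
X_C = 1/(ωC) = 2859 Ω
Branch 1: Z₁ = R = 3600 Ω
Branch 2 (series LC): Z₂ = j(X_L − X_C) = −j2176 Ω
Parallel: Z = Z₁Z₂/(Z₁+Z₂), |Z| = 1862 Ω, ∠Z = -58.85°

-58.85°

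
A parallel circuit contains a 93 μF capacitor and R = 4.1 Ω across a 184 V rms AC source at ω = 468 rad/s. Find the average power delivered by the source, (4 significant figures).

X_C = 1/(ωC) = 22.98 Ω
Parallel: admittances add. Y = 1/R + jωC
Y = (0.2439 + j0.04352) S
|Y| = 0.2478 S → |Z| = 1/|Y| = 4.036 Ω, ∠Z = −∠Y = -10.12°
I = V/|Z| = 45.59 A
P = VI cos φ = 184 × 45.59 × cos(-10.12°) = 8.258 kW

8.258 kW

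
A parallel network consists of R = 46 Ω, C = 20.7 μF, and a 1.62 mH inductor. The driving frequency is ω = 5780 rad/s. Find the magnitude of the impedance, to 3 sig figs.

X_L = ωL = 9.36 Ω
X_C = 1/(ωC) = 8.36 Ω
Parallel: admittances add. Y = 1/R + 1/(jωL) + jωC
Y = (0.0217 + j0.0128) S
|Y| = 0.0253 S → |Z| = 1/|Y| = 39.6 Ω, ∠Z = −∠Y = -30.6°

39.6 Ω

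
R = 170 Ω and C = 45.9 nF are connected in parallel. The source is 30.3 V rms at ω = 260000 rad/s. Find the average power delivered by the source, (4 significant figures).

X_C = 1/(ωC) = 83.79 Ω
Parallel: admittances add. Y = 1/R + jωC
Y = (0.005882 + j0.01193) S
|Y| = 0.01330 S → |Z| = 1/|Y| = 75.16 Ω, ∠Z = −∠Y = -63.76°
I = V/|Z| = 403.1 mA
P = VI cos φ = 30.3 × 0.4031 × cos(-63.76°) = 5.401 W

5.401 W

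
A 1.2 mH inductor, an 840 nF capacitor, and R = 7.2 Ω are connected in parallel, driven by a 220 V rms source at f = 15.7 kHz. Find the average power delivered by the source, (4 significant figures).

6.722 kW

ω = 2πf = 98650 rad/s
X_L = ωL = 118.4 Ω
X_C = 1/(ωC) = 12.07 Ω
Parallel: admittances add. Y = 1/R + 1/(jωL) + jωC
Y = (0.1389 + j0.07441) S
|Y| = 0.1576 S → |Z| = 1/|Y| = 6.346 Ω, ∠Z = −∠Y = -28.18°
I = V/|Z| = 34.66 A
P = VI cos φ = 220 × 34.66 × cos(-28.18°) = 6.722 kW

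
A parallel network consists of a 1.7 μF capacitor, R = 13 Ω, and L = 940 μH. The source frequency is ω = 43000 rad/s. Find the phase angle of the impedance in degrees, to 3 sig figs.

X_L = ωL = 40.4 Ω
X_C = 1/(ωC) = 13.7 Ω
Parallel: admittances add. Y = 1/R + 1/(jωL) + jωC
Y = (0.0769 + j0.0484) S
|Y| = 0.0909 S → |Z| = 1/|Y| = 11.0 Ω, ∠Z = −∠Y = -32.2°

-32.2°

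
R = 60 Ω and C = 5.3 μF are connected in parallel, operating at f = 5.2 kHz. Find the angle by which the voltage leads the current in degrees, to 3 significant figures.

ω = 2πf = 32670 rad/s
X_C = 1/(ωC) = 5.77 Ω
Parallel: admittances add. Y = 1/R + jωC
Y = (0.0167 + j0.173) S
|Y| = 0.174 S → |Z| = 1/|Y| = 5.75 Ω, ∠Z = −∠Y = -84.5°

-84.5°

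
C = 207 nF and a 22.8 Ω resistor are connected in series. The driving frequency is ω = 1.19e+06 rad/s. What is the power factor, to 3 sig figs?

X_C = 1/(ωC) = 4.06 Ω
Z = 22.8 − j4.06 Ω
|Z| = √(22.8² + 4.06²) = 23.2 Ω
∠Z = arctan(-4.06/22.8) = -10.1°
cos φ = cos(-10.1°) = 0.985

0.985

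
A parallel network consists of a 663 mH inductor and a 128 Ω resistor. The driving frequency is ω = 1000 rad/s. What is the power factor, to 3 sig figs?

0.982

X_L = ωL = 663 Ω
Parallel: admittances add. Y = 1/R + 1/(jωL)
Y = (0.00781 − j0.00151) S
|Y| = 0.00796 S → |Z| = 1/|Y| = 126 Ω, ∠Z = −∠Y = 10.9°
cos φ = cos(10.9°) = 0.982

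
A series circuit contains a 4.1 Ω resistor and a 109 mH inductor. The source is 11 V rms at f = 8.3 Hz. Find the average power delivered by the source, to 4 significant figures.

ω = 2πf = 52.15 rad/s
X_L = ωL = 5.684 Ω
Z = 4.100 + j5.684 Ω
|Z| = √(4.100² + 5.684²) = 7.009 Ω
∠Z = arctan(5.684/4.100) = 54.20°
I = V/|Z| = 1.569 A
P = VI cos φ = 11 × 1.569 × cos(54.20°) = 10.10 W

10.10 W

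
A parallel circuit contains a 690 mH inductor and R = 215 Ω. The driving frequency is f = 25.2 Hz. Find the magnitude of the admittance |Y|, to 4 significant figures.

ω = 2πf = 158.3 rad/s
X_L = ωL = 109.3 Ω
Parallel: admittances add. Y = 1/R + 1/(jωL)
Y = (0.004651 − j0.009153) S
|Y| = 0.01027 S → |Z| = 1/|Y| = 97.40 Ω, ∠Z = −∠Y = 63.06°

10.27 mS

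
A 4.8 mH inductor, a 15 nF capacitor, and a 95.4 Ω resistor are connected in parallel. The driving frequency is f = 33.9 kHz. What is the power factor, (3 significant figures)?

ω = 2πf = 213000 rad/s
X_L = ωL = 1020 Ω
X_C = 1/(ωC) = 313 Ω
Parallel: admittances add. Y = 1/R + 1/(jωL) + jωC
Y = (0.0105 + j0.00222) S
|Y| = 0.0107 S → |Z| = 1/|Y| = 93.3 Ω, ∠Z = −∠Y = -11.9°
cos φ = cos(-11.9°) = 0.978

0.978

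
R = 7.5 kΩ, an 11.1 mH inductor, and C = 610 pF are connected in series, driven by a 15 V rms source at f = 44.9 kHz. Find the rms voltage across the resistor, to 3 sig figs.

14.1 V

ω = 2πf = 282100 rad/s
X_L = ωL = 3130 Ω
X_C = 1/(ωC) = 5810 Ω
Net reactance X = X_L − X_C = -2680 Ω
Z = 7500 − j2680 Ω
|Z| = √(7500² + 2680²) = 7960 Ω
I = V/|Z| = 1.88 mA
V_R = I·|Z_R| = 0.00188 × 7500 = 14.1 V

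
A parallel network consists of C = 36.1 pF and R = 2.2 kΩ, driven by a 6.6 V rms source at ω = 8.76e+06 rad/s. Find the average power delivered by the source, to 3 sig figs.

19.8 mW

X_C = 1/(ωC) = 3160 Ω
Parallel: admittances add. Y = 1/R + jωC
Y = (0.000455 + j0.000316) S
|Y| = 0.000554 S → |Z| = 1/|Y| = 1810 Ω, ∠Z = −∠Y = -34.8°
I = V/|Z| = 3.65 mA
P = VI cos φ = 6.6 × 0.00365 × cos(-34.8°) = 19.8 mW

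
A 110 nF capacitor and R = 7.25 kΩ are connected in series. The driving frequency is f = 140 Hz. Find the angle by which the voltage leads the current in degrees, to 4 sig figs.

ω = 2πf = 879.6 rad/s
X_C = 1/(ωC) = 10330 Ω
Z = 7250 − j10330 Ω
|Z| = √(7250² + 10330²) = 12620 Ω
∠Z = arctan(-10330/7250) = -54.95°

-54.95°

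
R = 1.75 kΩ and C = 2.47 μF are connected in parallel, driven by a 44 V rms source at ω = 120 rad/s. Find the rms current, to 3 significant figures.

28.3 mA

X_C = 1/(ωC) = 3370 Ω
Parallel: admittances add. Y = 1/R + jωC
Y = (0.000571 + j0.000296) S
|Y| = 0.000644 S → |Z| = 1/|Y| = 1550 Ω, ∠Z = −∠Y = -27.4°
I = V/|Z| = 44/1550 = 28.3 mA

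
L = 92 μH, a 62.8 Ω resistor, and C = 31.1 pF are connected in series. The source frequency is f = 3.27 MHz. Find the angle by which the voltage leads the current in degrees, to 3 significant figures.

79.1°

ω = 2πf = 2.055e+07 rad/s
X_L = ωL = 1890 Ω
X_C = 1/(ωC) = 1560 Ω
Net reactance X = X_L − X_C = 325 Ω
Z = 62.8 + j325 Ω
|Z| = √(62.8² + 325²) = 331 Ω
∠Z = arctan(325/62.8) = 79.1°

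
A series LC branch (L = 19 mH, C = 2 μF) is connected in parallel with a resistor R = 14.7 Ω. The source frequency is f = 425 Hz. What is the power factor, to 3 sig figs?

ω = 2πf = 2670 rad/s
X_L = ωL = 50.7 Ω
X_C = 1/(ωC) = 187 Ω
Branch 1: Z₁ = R = 14.7 Ω
Branch 2 (series LC): Z₂ = j(X_L − X_C) = −j137 Ω
Parallel: Z = Z₁Z₂/(Z₁+Z₂), |Z| = 14.6 Ω, ∠Z = -6.15°
cos φ = cos(-6.15°) = 0.994

0.994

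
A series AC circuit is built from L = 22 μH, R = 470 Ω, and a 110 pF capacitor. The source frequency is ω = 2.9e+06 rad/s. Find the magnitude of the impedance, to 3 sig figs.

3110 Ω

X_L = ωL = 63.8 Ω
X_C = 1/(ωC) = 3130 Ω
Net reactance X = X_L − X_C = -3070 Ω
Z = 470 − j3070 Ω
|Z| = √(470² + 3070²) = 3110 Ω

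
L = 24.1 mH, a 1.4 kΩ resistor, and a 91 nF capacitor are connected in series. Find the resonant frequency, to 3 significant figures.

ω₀ = 1/√(LC) = 1/√(0.0241 × 9.1e-08) = 21350 rad/s
f₀ = ω₀/(2π) = 3.40 kHz

3.40 kHz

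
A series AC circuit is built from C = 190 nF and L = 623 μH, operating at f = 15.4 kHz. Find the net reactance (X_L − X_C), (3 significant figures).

5.89 Ω

ω = 2πf = 96760 rad/s
X_L = ωL = 60.3 Ω
X_C = 1/(ωC) = 54.4 Ω
X = 60.3 − 54.4 = 5.89 Ω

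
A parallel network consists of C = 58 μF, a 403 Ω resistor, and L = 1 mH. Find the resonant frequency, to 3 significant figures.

ω₀ = 1/√(LC) = 1/√(0.001 × 5.8e-05) = 4152 rad/s
f₀ = ω₀/(2π) = 661 Hz

661 Hz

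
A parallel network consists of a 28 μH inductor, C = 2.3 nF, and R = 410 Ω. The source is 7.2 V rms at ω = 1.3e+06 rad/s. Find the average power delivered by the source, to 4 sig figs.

126.4 mW

X_L = ωL = 36.40 Ω
X_C = 1/(ωC) = 334.4 Ω
Parallel: admittances add. Y = 1/R + 1/(jωL) + jωC
Y = (0.002439 − j0.02448) S
|Y| = 0.02460 S → |Z| = 1/|Y| = 40.64 Ω, ∠Z = −∠Y = 84.31°
I = V/|Z| = 177.1 mA
P = VI cos φ = 7.2 × 0.1771 × cos(84.31°) = 126.4 mW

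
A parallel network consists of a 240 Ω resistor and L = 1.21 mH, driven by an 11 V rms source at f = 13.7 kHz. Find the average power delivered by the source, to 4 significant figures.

ω = 2πf = 86080 rad/s
X_L = ωL = 104.2 Ω
Parallel: admittances add. Y = 1/R + 1/(jωL)
Y = (0.004167 − j0.009601) S
|Y| = 0.01047 S → |Z| = 1/|Y| = 95.55 Ω, ∠Z = −∠Y = 66.54°
I = V/|Z| = 115.1 mA
P = VI cos φ = 11 × 0.1151 × cos(66.54°) = 504.2 mW

504.2 mW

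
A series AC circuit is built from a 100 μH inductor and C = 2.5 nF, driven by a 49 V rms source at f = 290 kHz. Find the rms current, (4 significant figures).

ω = 2πf = 1.822e+06 rad/s
X_L = ωL = 182.2 Ω
X_C = 1/(ωC) = 219.5 Ω
Net reactance X = X_L − X_C = -37.31 Ω
Z = − j37.31 Ω
|Z| = √(0² + 37.31²) = 37.31 Ω
I = V/|Z| = 49/37.31 = 1.313 A

1.313 A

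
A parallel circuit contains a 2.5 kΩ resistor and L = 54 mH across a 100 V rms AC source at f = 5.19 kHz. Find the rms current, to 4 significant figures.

ω = 2πf = 32610 rad/s
X_L = ωL = 1761 Ω
Parallel: admittances add. Y = 1/R + 1/(jωL)
Y = (0.0004000 − j0.0005679) S
|Y| = 0.0006946 S → |Z| = 1/|Y| = 1440 Ω, ∠Z = −∠Y = 54.84°
I = V/|Z| = 100/1440 = 69.46 mA

69.46 mA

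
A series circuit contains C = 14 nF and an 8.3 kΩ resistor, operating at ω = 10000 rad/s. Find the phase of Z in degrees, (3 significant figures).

-40.7°

X_C = 1/(ωC) = 7140 Ω
Z = 8300 − j7140 Ω
|Z| = √(8300² + 7140²) = 11000 Ω
∠Z = arctan(-7140/8300) = -40.7°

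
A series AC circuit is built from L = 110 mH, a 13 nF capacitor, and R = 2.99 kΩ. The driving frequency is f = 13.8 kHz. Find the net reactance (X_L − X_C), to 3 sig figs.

8650 Ω

ω = 2πf = 86710 rad/s
X_L = ωL = 9540 Ω
X_C = 1/(ωC) = 887 Ω
X = 9540 − 887 = 8650 Ω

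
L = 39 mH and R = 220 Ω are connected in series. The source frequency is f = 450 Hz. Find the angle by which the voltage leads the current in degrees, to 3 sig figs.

26.6°

ω = 2πf = 2827 rad/s
X_L = ωL = 110 Ω
Z = 220 + j110 Ω
|Z| = √(220² + 110²) = 246 Ω
∠Z = arctan(110/220) = 26.6°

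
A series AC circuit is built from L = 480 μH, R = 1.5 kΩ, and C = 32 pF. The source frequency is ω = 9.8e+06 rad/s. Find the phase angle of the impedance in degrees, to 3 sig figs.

X_L = ωL = 4700 Ω
X_C = 1/(ωC) = 3190 Ω
Net reactance X = X_L − X_C = 1520 Ω
Z = 1500 + j1520 Ω
|Z| = √(1500² + 1520²) = 2130 Ω
∠Z = arctan(1520/1500) = 45.3°

45.3°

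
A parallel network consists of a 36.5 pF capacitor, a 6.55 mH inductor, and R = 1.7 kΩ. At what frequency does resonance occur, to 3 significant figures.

ω₀ = 1/√(LC) = 1/√(0.00655 × 3.65e-11) = 2.045e+06 rad/s
f₀ = ω₀/(2π) = 326 kHz

326 kHz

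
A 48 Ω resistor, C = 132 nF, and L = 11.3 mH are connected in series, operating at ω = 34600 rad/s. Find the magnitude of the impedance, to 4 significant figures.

178.6 Ω

X_L = ωL = 391.0 Ω
X_C = 1/(ωC) = 219.0 Ω
Net reactance X = X_L − X_C = 172.0 Ω
Z = 48.00 + j172.0 Ω
|Z| = √(48.00² + 172.0²) = 178.6 Ω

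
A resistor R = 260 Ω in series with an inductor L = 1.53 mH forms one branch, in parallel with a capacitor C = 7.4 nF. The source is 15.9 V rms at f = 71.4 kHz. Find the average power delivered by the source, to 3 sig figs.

122 mW

ω = 2πf = 448600 rad/s
X_L = ωL = 686 Ω
X_C = 1/(ωC) = 301 Ω
Branch 1 (R+jX_L): Z₁ = 260 + j686 Ω, |Z₁| = 734 Ω
Branch 2 (−jX_C): Z₂ = −j301 Ω
Parallel: Z = Z₁Z₂/(Z₁+Z₂), |Z| = 476 Ω, ∠Z = -76.7°
I = V/|Z| = 33.4 mA
P = VI cos φ = 15.9 × 0.0334 × cos(-76.7°) = 122 mW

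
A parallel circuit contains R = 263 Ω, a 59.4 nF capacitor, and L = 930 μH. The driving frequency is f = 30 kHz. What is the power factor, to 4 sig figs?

ω = 2πf = 188500 rad/s
X_L = ωL = 175.3 Ω
X_C = 1/(ωC) = 89.31 Ω
Parallel: admittances add. Y = 1/R + 1/(jωL) + jωC
Y = (0.003802 + j0.005492) S
|Y| = 0.006680 S → |Z| = 1/|Y| = 149.7 Ω, ∠Z = −∠Y = -55.30°
cos φ = cos(-55.30°) = 0.5692

0.5692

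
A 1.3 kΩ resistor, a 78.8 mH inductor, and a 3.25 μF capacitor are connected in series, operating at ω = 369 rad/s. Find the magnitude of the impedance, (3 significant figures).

X_L = ωL = 29.1 Ω
X_C = 1/(ωC) = 834 Ω
Net reactance X = X_L − X_C = -805 Ω
Z = 1300 − j805 Ω
|Z| = √(1300² + 805²) = 1530 Ω

1530 Ω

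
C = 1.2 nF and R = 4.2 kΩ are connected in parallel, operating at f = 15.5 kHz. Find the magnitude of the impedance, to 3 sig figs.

ω = 2πf = 97390 rad/s
X_C = 1/(ωC) = 8560 Ω
Parallel: admittances add. Y = 1/R + jωC
Y = (0.000238 + j0.000117) S
|Y| = 0.000265 S → |Z| = 1/|Y| = 3770 Ω, ∠Z = −∠Y = -26.1°

3770 Ω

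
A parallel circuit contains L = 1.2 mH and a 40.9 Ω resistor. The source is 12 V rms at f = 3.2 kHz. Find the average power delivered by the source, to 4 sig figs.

3.521 W

ω = 2πf = 20110 rad/s
X_L = ωL = 24.13 Ω
Parallel: admittances add. Y = 1/R + 1/(jωL)
Y = (0.02445 − j0.04145) S
|Y| = 0.04812 S → |Z| = 1/|Y| = 20.78 Ω, ∠Z = −∠Y = 59.46°
I = V/|Z| = 577.5 mA
P = VI cos φ = 12 × 0.5775 × cos(59.46°) = 3.521 W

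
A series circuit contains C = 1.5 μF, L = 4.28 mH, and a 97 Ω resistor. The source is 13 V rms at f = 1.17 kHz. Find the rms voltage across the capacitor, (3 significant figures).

ω = 2πf = 7351 rad/s
X_L = ωL = 31.5 Ω
X_C = 1/(ωC) = 90.7 Ω
Net reactance X = X_L − X_C = -59.2 Ω
Z = 97.0 − j59.2 Ω
|Z| = √(97.0² + 59.2²) = 114 Ω
I = V/|Z| = 114 mA
V_C = I·|Z_C| = 0.114 × 90.7 = 10.4 V

10.4 V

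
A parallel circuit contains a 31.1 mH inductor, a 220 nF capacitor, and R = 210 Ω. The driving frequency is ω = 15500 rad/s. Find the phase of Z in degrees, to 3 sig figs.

-15.7°

X_L = ωL = 482 Ω
X_C = 1/(ωC) = 293 Ω
Parallel: admittances add. Y = 1/R + 1/(jωL) + jωC
Y = (0.00476 + j0.00134) S
|Y| = 0.00495 S → |Z| = 1/|Y| = 202 Ω, ∠Z = −∠Y = -15.7°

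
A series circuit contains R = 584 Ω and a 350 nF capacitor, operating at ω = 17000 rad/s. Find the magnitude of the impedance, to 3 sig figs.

608 Ω

X_C = 1/(ωC) = 168 Ω
Z = 584 − j168 Ω
|Z| = √(584² + 168²) = 608 Ω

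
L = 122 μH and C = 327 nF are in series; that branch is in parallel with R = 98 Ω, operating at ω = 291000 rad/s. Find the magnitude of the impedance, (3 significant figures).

24.2 Ω

X_L = ωL = 35.5 Ω
X_C = 1/(ωC) = 10.5 Ω
Branch 1: Z₁ = R = 98.0 Ω
Branch 2 (series LC): Z₂ = j(X_L − X_C) = j25.0 Ω
Parallel: Z = Z₁Z₂/(Z₁+Z₂), |Z| = 24.2 Ω, ∠Z = 75.7°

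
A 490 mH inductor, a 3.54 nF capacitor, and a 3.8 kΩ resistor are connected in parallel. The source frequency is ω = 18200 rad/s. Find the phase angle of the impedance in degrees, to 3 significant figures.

X_L = ωL = 8920 Ω
X_C = 1/(ωC) = 15500 Ω
Parallel: admittances add. Y = 1/R + 1/(jωL) + jωC
Y = (0.000263 − j4.77e-05) S
|Y| = 0.000267 S → |Z| = 1/|Y| = 3740 Ω, ∠Z = −∠Y = 10.3°

10.3°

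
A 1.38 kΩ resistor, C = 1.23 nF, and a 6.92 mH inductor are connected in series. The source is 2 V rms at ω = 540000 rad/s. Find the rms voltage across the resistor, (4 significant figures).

X_L = ωL = 3737 Ω
X_C = 1/(ωC) = 1506 Ω
Net reactance X = X_L − X_C = 2231 Ω
Z = 1380 + j2231 Ω
|Z| = √(1380² + 2231²) = 2624 Ω
I = V/|Z| = 762.3 μA
V_R = I·|Z_R| = 0.0007623 × 1380 = 1.052 V

1.052 V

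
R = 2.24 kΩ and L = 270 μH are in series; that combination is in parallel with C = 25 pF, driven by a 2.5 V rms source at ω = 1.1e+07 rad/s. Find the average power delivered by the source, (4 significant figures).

1.012 mW

X_L = ωL = 2970 Ω
X_C = 1/(ωC) = 3636 Ω
Branch 1 (R+jX_L): Z₁ = 2240 + j2970 Ω, |Z₁| = 3720 Ω
Branch 2 (−jX_C): Z₂ = −j3636 Ω
Parallel: Z = Z₁Z₂/(Z₁+Z₂), |Z| = 5788 Ω, ∠Z = -20.46°
I = V/|Z| = 431.9 μA
P = VI cos φ = 2.5 × 0.0004319 × cos(-20.46°) = 1.012 mW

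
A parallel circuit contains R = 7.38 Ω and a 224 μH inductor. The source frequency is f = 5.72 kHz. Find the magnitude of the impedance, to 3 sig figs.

ω = 2πf = 35940 rad/s
X_L = ωL = 8.05 Ω
Parallel: admittances add. Y = 1/R + 1/(jωL)
Y = (0.136 − j0.124) S
|Y| = 0.184 S → |Z| = 1/|Y| = 5.44 Ω, ∠Z = −∠Y = 42.5°

5.44 Ω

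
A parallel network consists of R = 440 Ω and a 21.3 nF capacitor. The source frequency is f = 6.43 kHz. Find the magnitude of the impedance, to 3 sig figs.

411 Ω

ω = 2πf = 40400 rad/s
X_C = 1/(ωC) = 1160 Ω
Parallel: admittances add. Y = 1/R + jωC
Y = (0.00227 + j0.000861) S
|Y| = 0.00243 S → |Z| = 1/|Y| = 411 Ω, ∠Z = −∠Y = -20.7°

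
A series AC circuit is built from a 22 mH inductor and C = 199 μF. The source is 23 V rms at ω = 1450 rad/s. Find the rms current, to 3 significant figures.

809 mA

X_L = ωL = 31.9 Ω
X_C = 1/(ωC) = 3.47 Ω
Net reactance X = X_L − X_C = 28.4 Ω
Z = j28.4 Ω
|Z| = √(0² + 28.4²) = 28.4 Ω
I = V/|Z| = 23/28.4 = 809 mA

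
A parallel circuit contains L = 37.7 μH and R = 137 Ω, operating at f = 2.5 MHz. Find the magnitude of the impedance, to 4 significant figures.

133.5 Ω

ω = 2πf = 1.571e+07 rad/s
X_L = ωL = 592.2 Ω
Parallel: admittances add. Y = 1/R + 1/(jωL)
Y = (0.007299 − j0.001689) S
|Y| = 0.007492 S → |Z| = 1/|Y| = 133.5 Ω, ∠Z = −∠Y = 13.03°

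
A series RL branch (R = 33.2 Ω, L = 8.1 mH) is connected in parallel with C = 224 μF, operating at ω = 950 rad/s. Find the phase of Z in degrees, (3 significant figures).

X_L = ωL = 7.69 Ω
X_C = 1/(ωC) = 4.70 Ω
Branch 1 (R+jX_L): Z₁ = 33.2 + j7.69 Ω, |Z₁| = 34.1 Ω
Branch 2 (−jX_C): Z₂ = −j4.70 Ω
Parallel: Z = Z₁Z₂/(Z₁+Z₂), |Z| = 4.80 Ω, ∠Z = -82.1°

-82.1°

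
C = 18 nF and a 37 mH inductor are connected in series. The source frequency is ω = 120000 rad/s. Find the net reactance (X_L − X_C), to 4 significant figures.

3977 Ω

X_L = ωL = 4440 Ω
X_C = 1/(ωC) = 463.0 Ω
X = 4440 − 463.0 = 3977 Ω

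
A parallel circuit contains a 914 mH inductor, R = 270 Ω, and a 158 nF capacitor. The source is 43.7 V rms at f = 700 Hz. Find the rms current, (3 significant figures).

163 mA

ω = 2πf = 4398 rad/s
X_L = ωL = 4020 Ω
X_C = 1/(ωC) = 1440 Ω
Parallel: admittances add. Y = 1/R + 1/(jωL) + jωC
Y = (0.00370 + j0.000446) S
|Y| = 0.00373 S → |Z| = 1/|Y| = 268 Ω, ∠Z = −∠Y = -6.87°
I = V/|Z| = 43.7/268 = 163 mA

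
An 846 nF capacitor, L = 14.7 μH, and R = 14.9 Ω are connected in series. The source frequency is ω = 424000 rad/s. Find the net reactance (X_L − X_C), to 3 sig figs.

3.44 Ω

X_L = ωL = 6.23 Ω
X_C = 1/(ωC) = 2.79 Ω
X = 6.23 − 2.79 = 3.44 Ω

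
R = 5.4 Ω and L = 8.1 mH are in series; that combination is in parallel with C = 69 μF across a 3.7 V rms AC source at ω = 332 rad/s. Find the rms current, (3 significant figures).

581 mA

X_L = ωL = 2.69 Ω
X_C = 1/(ωC) = 43.7 Ω
Branch 1 (R+jX_L): Z₁ = 5.40 + j2.69 Ω, |Z₁| = 6.03 Ω
Branch 2 (−jX_C): Z₂ = −j43.7 Ω
Parallel: Z = Z₁Z₂/(Z₁+Z₂), |Z| = 6.37 Ω, ∠Z = 19.0°
I = V/|Z| = 3.7/6.37 = 581 mA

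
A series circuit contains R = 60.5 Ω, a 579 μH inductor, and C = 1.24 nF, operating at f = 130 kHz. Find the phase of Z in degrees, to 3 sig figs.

-83.3°

ω = 2πf = 816800 rad/s
X_L = ωL = 473 Ω
X_C = 1/(ωC) = 987 Ω
Net reactance X = X_L − X_C = -514 Ω
Z = 60.5 − j514 Ω
|Z| = √(60.5² + 514²) = 518 Ω
∠Z = arctan(-514/60.5) = -83.3°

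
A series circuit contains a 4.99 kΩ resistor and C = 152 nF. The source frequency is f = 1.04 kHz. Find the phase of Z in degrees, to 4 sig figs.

ω = 2πf = 6535 rad/s
X_C = 1/(ωC) = 1007 Ω
Z = 4990 − j1007 Ω
|Z| = √(4990² + 1007²) = 5091 Ω
∠Z = arctan(-1007/4990) = -11.41°

-11.41°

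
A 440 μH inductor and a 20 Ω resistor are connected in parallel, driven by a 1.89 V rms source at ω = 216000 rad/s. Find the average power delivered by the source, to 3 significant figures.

X_L = ωL = 95.0 Ω
Parallel: admittances add. Y = 1/R + 1/(jωL)
Y = (0.0500 − j0.0105) S
|Y| = 0.0511 S → |Z| = 1/|Y| = 19.6 Ω, ∠Z = −∠Y = 11.9°
I = V/|Z| = 96.6 mA
P = VI cos φ = 1.89 × 0.0966 × cos(11.9°) = 179 mW

179 mW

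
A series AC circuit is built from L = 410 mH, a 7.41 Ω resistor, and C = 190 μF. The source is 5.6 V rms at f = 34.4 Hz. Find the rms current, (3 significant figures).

ω = 2πf = 216.1 rad/s
X_L = ωL = 88.6 Ω
X_C = 1/(ωC) = 24.4 Ω
Net reactance X = X_L − X_C = 64.3 Ω
Z = 7.41 + j64.3 Ω
|Z| = √(7.41² + 64.3²) = 64.7 Ω
I = V/|Z| = 5.6/64.7 = 86.6 mA

86.6 mA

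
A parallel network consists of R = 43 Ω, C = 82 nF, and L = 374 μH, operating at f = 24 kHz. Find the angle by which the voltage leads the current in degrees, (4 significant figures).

ω = 2πf = 150800 rad/s
X_L = ωL = 56.40 Ω
X_C = 1/(ωC) = 80.87 Ω
Parallel: admittances add. Y = 1/R + 1/(jωL) + jωC
Y = (0.02326 − j0.005366) S
|Y| = 0.02387 S → |Z| = 1/|Y| = 41.90 Ω, ∠Z = −∠Y = 12.99°

12.99°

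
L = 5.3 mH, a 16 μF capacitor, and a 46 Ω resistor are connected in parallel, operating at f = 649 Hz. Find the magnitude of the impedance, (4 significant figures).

34.66 Ω

ω = 2πf = 4078 rad/s
X_L = ωL = 21.61 Ω
X_C = 1/(ωC) = 15.33 Ω
Parallel: admittances add. Y = 1/R + 1/(jωL) + jωC
Y = (0.02174 + j0.01897) S
|Y| = 0.02886 S → |Z| = 1/|Y| = 34.66 Ω, ∠Z = −∠Y = -41.12°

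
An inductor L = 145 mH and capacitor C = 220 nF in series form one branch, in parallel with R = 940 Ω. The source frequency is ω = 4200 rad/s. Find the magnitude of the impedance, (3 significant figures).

423 Ω

X_L = ωL = 609 Ω
X_C = 1/(ωC) = 1080 Ω
Branch 1: Z₁ = R = 940 Ω
Branch 2 (series LC): Z₂ = j(X_L − X_C) = −j473 Ω
Parallel: Z = Z₁Z₂/(Z₁+Z₂), |Z| = 423 Ω, ∠Z = -63.3°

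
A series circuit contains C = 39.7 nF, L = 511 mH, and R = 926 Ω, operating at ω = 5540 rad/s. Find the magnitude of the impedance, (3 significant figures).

1950 Ω

X_L = ωL = 2830 Ω
X_C = 1/(ωC) = 4550 Ω
Net reactance X = X_L − X_C = -1720 Ω
Z = 926 − j1720 Ω
|Z| = √(926² + 1720²) = 1950 Ω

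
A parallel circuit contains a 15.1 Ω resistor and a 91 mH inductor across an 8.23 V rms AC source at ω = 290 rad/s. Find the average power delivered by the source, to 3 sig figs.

X_L = ωL = 26.4 Ω
Parallel: admittances add. Y = 1/R + 1/(jωL)
Y = (0.0662 − j0.0379) S
|Y| = 0.0763 S → |Z| = 1/|Y| = 13.1 Ω, ∠Z = −∠Y = 29.8°
I = V/|Z| = 628 mA
P = VI cos φ = 8.23 × 0.628 × cos(29.8°) = 4.49 W

4.49 W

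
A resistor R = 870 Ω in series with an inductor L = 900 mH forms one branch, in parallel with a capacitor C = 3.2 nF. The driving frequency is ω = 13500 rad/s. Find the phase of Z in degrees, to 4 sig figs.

X_L = ωL = 12150 Ω
X_C = 1/(ωC) = 23150 Ω
Branch 1 (R+jX_L): Z₁ = 870.0 + j12150 Ω, |Z₁| = 12180 Ω
Branch 2 (−jX_C): Z₂ = −j23150 Ω
Parallel: Z = Z₁Z₂/(Z₁+Z₂), |Z| = 25560 Ω, ∠Z = 81.38°

81.38°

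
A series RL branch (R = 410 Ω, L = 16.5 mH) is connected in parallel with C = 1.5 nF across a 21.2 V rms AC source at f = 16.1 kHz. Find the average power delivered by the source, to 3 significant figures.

62.4 mW

ω = 2πf = 101200 rad/s
X_L = ωL = 1670 Ω
X_C = 1/(ωC) = 6590 Ω
Branch 1 (R+jX_L): Z₁ = 410 + j1670 Ω, |Z₁| = 1720 Ω
Branch 2 (−jX_C): Z₂ = −j6590 Ω
Parallel: Z = Z₁Z₂/(Z₁+Z₂), |Z| = 2290 Ω, ∠Z = 71.4°
I = V/|Z| = 9.24 mA
P = VI cos φ = 21.2 × 0.00924 × cos(71.4°) = 62.4 mW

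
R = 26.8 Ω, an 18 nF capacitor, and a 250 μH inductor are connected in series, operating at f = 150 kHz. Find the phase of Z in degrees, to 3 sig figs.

81.4°

ω = 2πf = 942500 rad/s
X_L = ωL = 236 Ω
X_C = 1/(ωC) = 58.9 Ω
Net reactance X = X_L − X_C = 177 Ω
Z = 26.8 + j177 Ω
|Z| = √(26.8² + 177²) = 179 Ω
∠Z = arctan(177/26.8) = 81.4°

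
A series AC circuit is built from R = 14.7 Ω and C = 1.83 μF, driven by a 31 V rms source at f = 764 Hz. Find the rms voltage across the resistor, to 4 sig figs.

3.970 V

ω = 2πf = 4800 rad/s
X_C = 1/(ωC) = 113.8 Ω
Z = 14.70 − j113.8 Ω
|Z| = √(14.70² + 113.8²) = 114.8 Ω
I = V/|Z| = 270.1 mA
V_R = I·|Z_R| = 0.2701 × 14.70 = 3.970 V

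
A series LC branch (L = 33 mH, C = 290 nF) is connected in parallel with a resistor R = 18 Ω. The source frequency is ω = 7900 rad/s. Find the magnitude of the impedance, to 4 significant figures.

X_L = ωL = 260.7 Ω
X_C = 1/(ωC) = 436.5 Ω
Branch 1: Z₁ = R = 18.00 Ω
Branch 2 (series LC): Z₂ = j(X_L − X_C) = −j175.8 Ω
Parallel: Z = Z₁Z₂/(Z₁+Z₂), |Z| = 17.91 Ω, ∠Z = -5.846°

17.91 Ω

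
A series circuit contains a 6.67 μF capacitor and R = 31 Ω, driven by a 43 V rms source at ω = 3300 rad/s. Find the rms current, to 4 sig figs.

781.8 mA

X_C = 1/(ωC) = 45.43 Ω
Z = 31.00 − j45.43 Ω
|Z| = √(31.00² + 45.43²) = 55.00 Ω
I = V/|Z| = 43/55.00 = 781.8 mA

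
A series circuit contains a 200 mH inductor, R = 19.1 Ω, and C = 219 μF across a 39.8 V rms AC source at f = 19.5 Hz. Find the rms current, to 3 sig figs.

1.73 A

ω = 2πf = 122.5 rad/s
X_L = ωL = 24.5 Ω
X_C = 1/(ωC) = 37.3 Ω
Net reactance X = X_L − X_C = -12.8 Ω
Z = 19.1 − j12.8 Ω
|Z| = √(19.1² + 12.8²) = 23.0 Ω
I = V/|Z| = 39.8/23.0 = 1.73 A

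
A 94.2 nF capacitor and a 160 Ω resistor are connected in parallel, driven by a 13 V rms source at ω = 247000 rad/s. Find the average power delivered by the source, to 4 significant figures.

X_C = 1/(ωC) = 42.98 Ω
Parallel: admittances add. Y = 1/R + jωC
Y = (0.006250 + j0.02327) S
|Y| = 0.02409 S → |Z| = 1/|Y| = 41.51 Ω, ∠Z = −∠Y = -74.96°
I = V/|Z| = 313.2 mA
P = VI cos φ = 13 × 0.3132 × cos(-74.96°) = 1.056 W

1.056 W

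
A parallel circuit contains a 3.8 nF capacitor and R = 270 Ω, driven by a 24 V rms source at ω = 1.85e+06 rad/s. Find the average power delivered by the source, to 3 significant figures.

2.13 W

X_C = 1/(ωC) = 142 Ω
Parallel: admittances add. Y = 1/R + jωC
Y = (0.00370 + j0.00703) S
|Y| = 0.00795 S → |Z| = 1/|Y| = 126 Ω, ∠Z = −∠Y = -62.2°
I = V/|Z| = 191 mA
P = VI cos φ = 24 × 0.191 × cos(-62.2°) = 2.13 W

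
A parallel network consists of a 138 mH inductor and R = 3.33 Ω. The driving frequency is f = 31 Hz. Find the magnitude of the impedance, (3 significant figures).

ω = 2πf = 194.8 rad/s
X_L = ωL = 26.9 Ω
Parallel: admittances add. Y = 1/R + 1/(jωL)
Y = (0.300 − j0.0372) S
|Y| = 0.303 S → |Z| = 1/|Y| = 3.30 Ω, ∠Z = −∠Y = 7.06°

3.30 Ω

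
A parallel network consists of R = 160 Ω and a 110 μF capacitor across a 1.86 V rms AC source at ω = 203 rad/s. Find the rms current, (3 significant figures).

43.1 mA

X_C = 1/(ωC) = 44.8 Ω
Parallel: admittances add. Y = 1/R + jωC
Y = (0.00625 + j0.0223) S
|Y| = 0.0232 S → |Z| = 1/|Y| = 43.1 Ω, ∠Z = −∠Y = -74.4°
I = V/|Z| = 1.86/43.1 = 43.1 mA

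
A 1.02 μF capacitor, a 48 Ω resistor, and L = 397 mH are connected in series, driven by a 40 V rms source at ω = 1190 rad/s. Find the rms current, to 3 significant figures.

X_L = ωL = 472 Ω
X_C = 1/(ωC) = 824 Ω
Net reactance X = X_L − X_C = -351 Ω
Z = 48.0 − j351 Ω
|Z| = √(48.0² + 351²) = 355 Ω
I = V/|Z| = 40/355 = 113 mA

113 mA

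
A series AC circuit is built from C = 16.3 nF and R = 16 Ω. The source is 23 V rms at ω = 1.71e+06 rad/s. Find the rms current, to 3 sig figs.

585 mA

X_C = 1/(ωC) = 35.9 Ω
Z = 16.0 − j35.9 Ω
|Z| = √(16.0² + 35.9²) = 39.3 Ω
I = V/|Z| = 23/39.3 = 585 mA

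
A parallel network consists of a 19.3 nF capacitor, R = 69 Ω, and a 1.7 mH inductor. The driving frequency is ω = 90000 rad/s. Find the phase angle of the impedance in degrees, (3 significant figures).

X_L = ωL = 153 Ω
X_C = 1/(ωC) = 576 Ω
Parallel: admittances add. Y = 1/R + 1/(jωL) + jωC
Y = (0.0145 − j0.00480) S
|Y| = 0.0153 S → |Z| = 1/|Y| = 65.5 Ω, ∠Z = −∠Y = 18.3°

18.3°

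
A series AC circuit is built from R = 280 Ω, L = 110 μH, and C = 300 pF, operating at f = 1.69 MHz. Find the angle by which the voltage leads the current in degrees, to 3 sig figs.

ω = 2πf = 1.062e+07 rad/s
X_L = ωL = 1170 Ω
X_C = 1/(ωC) = 314 Ω
Net reactance X = X_L − X_C = 854 Ω
Z = 280 + j854 Ω
|Z| = √(280² + 854²) = 899 Ω
∠Z = arctan(854/280) = 71.8°

71.8°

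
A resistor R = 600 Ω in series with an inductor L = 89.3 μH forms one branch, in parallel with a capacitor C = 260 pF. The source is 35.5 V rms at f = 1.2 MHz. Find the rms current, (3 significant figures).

48.0 mA

ω = 2πf = 7.54e+06 rad/s
X_L = ωL = 673 Ω
X_C = 1/(ωC) = 510 Ω
Branch 1 (R+jX_L): Z₁ = 600 + j673 Ω, |Z₁| = 902 Ω
Branch 2 (−jX_C): Z₂ = −j510 Ω
Parallel: Z = Z₁Z₂/(Z₁+Z₂), |Z| = 740 Ω, ∠Z = -56.9°
I = V/|Z| = 35.5/740 = 48.0 mA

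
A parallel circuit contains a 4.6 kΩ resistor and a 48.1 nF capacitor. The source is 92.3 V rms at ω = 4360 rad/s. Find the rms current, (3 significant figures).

X_C = 1/(ωC) = 4770 Ω
Parallel: admittances add. Y = 1/R + jωC
Y = (0.000217 + j0.000210) S
|Y| = 0.000302 S → |Z| = 1/|Y| = 3310 Ω, ∠Z = −∠Y = -44.0°
I = V/|Z| = 92.3/3310 = 27.9 mA

27.9 mA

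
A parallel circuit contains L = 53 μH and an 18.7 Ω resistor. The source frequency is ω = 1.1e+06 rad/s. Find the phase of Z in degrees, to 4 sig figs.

17.78°

X_L = ωL = 58.30 Ω
Parallel: admittances add. Y = 1/R + 1/(jωL)
Y = (0.05348 − j0.01715) S
|Y| = 0.05616 S → |Z| = 1/|Y| = 17.81 Ω, ∠Z = −∠Y = 17.78°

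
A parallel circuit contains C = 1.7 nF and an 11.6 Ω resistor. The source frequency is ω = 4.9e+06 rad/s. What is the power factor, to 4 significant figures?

0.9954

X_C = 1/(ωC) = 120.0 Ω
Parallel: admittances add. Y = 1/R + jωC
Y = (0.08621 + j0.008330) S
|Y| = 0.08661 S → |Z| = 1/|Y| = 11.55 Ω, ∠Z = −∠Y = -5.519°
cos φ = cos(-5.519°) = 0.9954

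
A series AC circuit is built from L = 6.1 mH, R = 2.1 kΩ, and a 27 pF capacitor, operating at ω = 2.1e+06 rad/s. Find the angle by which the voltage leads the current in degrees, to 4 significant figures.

X_L = ωL = 12810 Ω
X_C = 1/(ωC) = 17640 Ω
Net reactance X = X_L − X_C = -4827 Ω
Z = 2100 − j4827 Ω
|Z| = √(2100² + 4827²) = 5264 Ω
∠Z = arctan(-4827/2100) = -66.49°

-66.49°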